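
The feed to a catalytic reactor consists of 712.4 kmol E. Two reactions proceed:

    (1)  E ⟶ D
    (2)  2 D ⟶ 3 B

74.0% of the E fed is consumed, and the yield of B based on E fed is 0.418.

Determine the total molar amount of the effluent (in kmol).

Conversion of E: E consumed = 1ξ₁ = 0.74 × 712.4 → ξ₁ = 527.2 kmol.
Yield of B: 3ξ₂ / 712.4 = 0.418 → ξ₂ = 99.26 kmol.
Outlet amounts (n = n₀ + Σ ν·ξ):
  E: 712.4 − 1(527.2) = 185.2
  D: 0 + 1(527.2) − 2(99.26) = 328.7
  B: 0 + 3(99.26) = 297.8
Total out = 185.2 + 328.7 + 297.8 = 811.7 kmol.

812 kmol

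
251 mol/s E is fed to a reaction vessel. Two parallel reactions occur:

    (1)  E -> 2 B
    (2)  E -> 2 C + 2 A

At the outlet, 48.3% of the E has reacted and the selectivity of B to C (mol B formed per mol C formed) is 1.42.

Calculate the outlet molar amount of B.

142 mol/s

Conversion of E: E consumed = 0.483 × 251 = 121.2 mol/s = 1ξ₁ + 1ξ₂.
Selectivity: 2ξ₁ / (2ξ₂) = 1.42 → ξ₁ = 1.42 ξ₂.
Substitute: (1·1.42 + 1) ξ₂ = 121.2 → ξ₂ = 50.1 mol/s, ξ₁ = 71.14 mol/s.
Outlet amounts (n = n₀ + Σ ν·ξ):
  E: 251 − 1(71.14) − 1(50.1) = 129.8
  B: 0 + 2(71.14) = 142.3
  C: 0 + 2(50.1) = 100.2
  A: 0 + 2(50.1) = 100.2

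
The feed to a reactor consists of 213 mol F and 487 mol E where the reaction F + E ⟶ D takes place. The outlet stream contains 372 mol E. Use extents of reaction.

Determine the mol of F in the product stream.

98 mol

For E: n = n₀ − 1ξ → 372 = 487 − 1ξ, giving ξ = 115 mol.
Outlet amounts (n = n₀ + ν ξ):
  F: 213 − 1(115) = 98
  E: 487 − 1(115) = 372
  D: 0 + 1(115) = 115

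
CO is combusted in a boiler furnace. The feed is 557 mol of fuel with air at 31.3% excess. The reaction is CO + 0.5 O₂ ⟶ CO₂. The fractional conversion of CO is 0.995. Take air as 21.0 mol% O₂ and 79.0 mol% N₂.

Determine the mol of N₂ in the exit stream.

Stoichiometric O₂ = 0.5 × 557 = 278.5 mol; O₂ fed = 278.5 × 1.313 = 365.7 mol.
N₂ fed = 365.7 × 79/21 = 1376 mol.
Fuel reacted = 0.995 × 557 → ξ = 554.2 mol.
Outlet (n = n₀ + ν ξ):
  CO: 557 − 1(554.2) = 2.785
  O₂: 365.7 − 0.5(554.2) = 88.56
  N₂: 1376 (inert)
  CO₂: 0 + 1(554.2) = 554.2

1380 mol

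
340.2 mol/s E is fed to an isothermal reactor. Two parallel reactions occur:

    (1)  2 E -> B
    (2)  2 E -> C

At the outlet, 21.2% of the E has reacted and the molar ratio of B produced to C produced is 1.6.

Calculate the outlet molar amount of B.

Conversion of E: E consumed = 0.212 × 340.2 = 72.12 mol/s = 2ξ₁ + 2ξ₂.
Selectivity: 1ξ₁ / (1ξ₂) = 1.6 → ξ₁ = 1.6 ξ₂.
Substitute: (2·1.6 + 2) ξ₂ = 72.12 → ξ₂ = 13.87 mol/s, ξ₁ = 22.19 mol/s.
Outlet amounts (n = n₀ + Σ ν·ξ):
  E: 340.2 − 2(22.19) − 2(13.87) = 268.1
  B: 0 + 1(22.19) = 22.19
  C: 0 + 1(13.87) = 13.87

22.2 mol/s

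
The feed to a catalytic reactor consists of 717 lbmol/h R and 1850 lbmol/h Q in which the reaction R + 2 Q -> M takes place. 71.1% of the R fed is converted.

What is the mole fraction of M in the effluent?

R reacted = 0.711 × 717 = 509.8 lbmol/h; ν_R = −1, so ξ = 509.8/1 = 509.8 lbmol/h.
Outlet amounts (n = n₀ + ν ξ):
  R: 717 − 1(509.8) = 207.2
  Q: 1850 − 2(509.8) = 830.4
  M: 0 + 1(509.8) = 509.8
Total out = 1547 lbmol/h; y_M = 509.8 / 1547 = 0.3294.

0.329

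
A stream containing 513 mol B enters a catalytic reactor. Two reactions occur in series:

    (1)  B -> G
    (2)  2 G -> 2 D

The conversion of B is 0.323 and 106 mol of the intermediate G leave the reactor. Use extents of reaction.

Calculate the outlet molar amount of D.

Conversion of B: B consumed = 1ξ₁ = 0.323 × 513 → ξ₁ = 165.7 mol.
G balance: n_G = 0 + 1ξ₁ − 2ξ₂ = 106 → ξ₂ = (1·165.7 − 106)/2 = 29.85 mol.
Outlet amounts (n = n₀ + Σ ν·ξ):
  B: 513 − 1(165.7) = 347.3
  G: 0 + 1(165.7) − 2(29.85) = 106
  D: 0 + 2(29.85) = 59.7

59.7 mol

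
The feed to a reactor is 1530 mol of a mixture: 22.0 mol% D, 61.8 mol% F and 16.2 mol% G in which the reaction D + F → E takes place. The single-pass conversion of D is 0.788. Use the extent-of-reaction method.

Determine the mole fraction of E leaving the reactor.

D reacted = 0.788 × 336.6 = 265.2 mol; ν_D = −1, so ξ = 265.2/1 = 265.2 mol.
Outlet amounts (n = n₀ + ν ξ):
  D: 336.6 − 1(265.2) = 71.36
  F: 945.5 − 1(265.2) = 680.3
  E: 0 + 1(265.2) = 265.2
  G: 247.9 (inert)
Total out = 1265 mol; y_E = 265.2 / 1265 = 0.2097.

0.21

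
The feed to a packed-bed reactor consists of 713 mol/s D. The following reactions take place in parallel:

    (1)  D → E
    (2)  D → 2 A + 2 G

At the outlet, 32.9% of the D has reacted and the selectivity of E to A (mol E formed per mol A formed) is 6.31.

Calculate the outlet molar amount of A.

34.4 mol/s

Conversion of D: D consumed = 0.329 × 713 = 234.6 mol/s = 1ξ₁ + 1ξ₂.
Selectivity: 1ξ₁ / (2ξ₂) = 6.31 → ξ₁ = 12.62 ξ₂.
Substitute: (1·12.62 + 1) ξ₂ = 234.6 → ξ₂ = 17.22 mol/s, ξ₁ = 217.4 mol/s.
Outlet amounts (n = n₀ + Σ ν·ξ):
  D: 713 − 1(217.4) − 1(17.22) = 478.4
  E: 0 + 1(217.4) = 217.4
  A: 0 + 2(17.22) = 34.45
  G: 0 + 2(17.22) = 34.45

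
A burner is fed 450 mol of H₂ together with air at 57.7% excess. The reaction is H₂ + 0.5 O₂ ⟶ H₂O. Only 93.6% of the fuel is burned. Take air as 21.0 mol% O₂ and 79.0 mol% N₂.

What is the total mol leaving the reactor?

Stoichiometric O₂ = 0.5 × 450 = 225 mol; O₂ fed = 225 × 1.577 = 354.8 mol.
N₂ fed = 354.8 × 79/21 = 1335 mol.
Fuel reacted = 0.936 × 450 → ξ = 421.2 mol.
Outlet (n = n₀ + ν ξ):
  H₂: 450 − 1(421.2) = 28.8
  O₂: 354.8 − 0.5(421.2) = 144.2
  N₂: 1335 (inert)
  H₂O: 0 + 1(421.2) = 421.2
Total out = 28.8 + 144.2 + 1335 + 421.2 = 1929 mol.

1930 mol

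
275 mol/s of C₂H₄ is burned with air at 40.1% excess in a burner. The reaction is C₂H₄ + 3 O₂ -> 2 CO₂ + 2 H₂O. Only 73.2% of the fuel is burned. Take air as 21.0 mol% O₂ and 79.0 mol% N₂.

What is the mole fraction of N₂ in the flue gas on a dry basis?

Stoichiometric O₂ = 3 × 275 = 825 mol/s; O₂ fed = 825 × 1.401 = 1156 mol/s.
N₂ fed = 1156 × 79/21 = 4348 mol/s.
Fuel reacted = 0.732 × 275 → ξ = 201.3 mol/s.
Outlet (n = n₀ + ν ξ):
  C₂H₄: 275 − 1(201.3) = 73.7
  O₂: 1156 − 3(201.3) = 551.9
  N₂: 4348 (inert)
  CO₂: 0 + 2(201.3) = 402.6
  H₂O: 0 + 2(201.3) = 402.6
Dry total = 5376 mol/s; y_N₂ (dry) = 4348 / 5376 = 0.8087.

0.809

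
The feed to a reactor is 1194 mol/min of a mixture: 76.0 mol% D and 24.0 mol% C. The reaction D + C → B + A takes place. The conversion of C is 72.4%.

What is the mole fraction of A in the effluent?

0.174

C reacted = 0.724 × 286.6 = 207.5 mol/min; ν_C = −1, so ξ = 207.5/1 = 207.5 mol/min.
Outlet amounts (n = n₀ + ν ξ):
  D: 907.4 − 1(207.5) = 700
  C: 286.6 − 1(207.5) = 79.09
  B: 0 + 1(207.5) = 207.5
  A: 0 + 1(207.5) = 207.5
Total out = 1194 mol/min; y_A = 207.5 / 1194 = 0.1738.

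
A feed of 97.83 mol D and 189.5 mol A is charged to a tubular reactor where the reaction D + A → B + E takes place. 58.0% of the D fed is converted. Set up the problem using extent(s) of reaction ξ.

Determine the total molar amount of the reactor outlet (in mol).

287 mol

D reacted = 0.58 × 97.83 = 56.74 mol; ν_D = −1, so ξ = 56.74/1 = 56.74 mol.
Outlet amounts (n = n₀ + ν ξ):
  D: 97.83 − 1(56.74) = 41.09
  A: 189.5 − 1(56.74) = 132.8
  B: 0 + 1(56.74) = 56.74
  E: 0 + 1(56.74) = 56.74
Total out = 41.09 + 132.8 + 56.74 + 56.74 = 287.3 mol.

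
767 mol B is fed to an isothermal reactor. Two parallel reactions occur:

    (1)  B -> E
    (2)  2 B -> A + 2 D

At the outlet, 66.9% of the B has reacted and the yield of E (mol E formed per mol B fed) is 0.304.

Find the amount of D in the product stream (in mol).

280 mol

Yield of E: 1ξ₁ / 767 = 0.304 → ξ₁ = 233.2 mol.
Conversion of B: 1ξ₁ + 2ξ₂ = 0.669 × 767 = 513.1 → ξ₂ = 140 mol.
Outlet amounts (n = n₀ + Σ ν·ξ):
  B: 767 − 1(233.2) − 2(140) = 253.9
  E: 0 + 1(233.2) = 233.2
  A: 0 + 1(140) = 140
  D: 0 + 2(140) = 280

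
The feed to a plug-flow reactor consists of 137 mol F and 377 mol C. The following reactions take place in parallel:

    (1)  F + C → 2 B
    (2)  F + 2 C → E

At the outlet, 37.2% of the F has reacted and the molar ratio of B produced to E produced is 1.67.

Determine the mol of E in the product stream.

27.8 mol

Conversion of F: F consumed = 0.372 × 137 = 50.96 mol = 1ξ₁ + 1ξ₂.
Selectivity: 2ξ₁ / (1ξ₂) = 1.67 → ξ₁ = 0.835 ξ₂.
Substitute: (1·0.835 + 1) ξ₂ = 50.96 → ξ₂ = 27.77 mol, ξ₁ = 23.19 mol.
Outlet amounts (n = n₀ + Σ ν·ξ):
  F: 137 − 1(23.19) − 1(27.77) = 86.04
  C: 377 − 1(23.19) − 2(27.77) = 298.3
  B: 0 + 2(23.19) = 46.38
  E: 0 + 1(27.77) = 27.77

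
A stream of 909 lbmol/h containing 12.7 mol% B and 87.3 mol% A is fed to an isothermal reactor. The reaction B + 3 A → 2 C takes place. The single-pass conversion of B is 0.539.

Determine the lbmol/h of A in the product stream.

B reacted = 0.539 × 115.4 = 62.22 lbmol/h; ν_B = −1, so ξ = 62.22/1 = 62.22 lbmol/h.
Outlet amounts (n = n₀ + ν ξ):
  B: 115.4 − 1(62.22) = 53.22
  A: 793.6 − 3(62.22) = 606.9
  C: 0 + 2(62.22) = 124.4

607 lbmol/h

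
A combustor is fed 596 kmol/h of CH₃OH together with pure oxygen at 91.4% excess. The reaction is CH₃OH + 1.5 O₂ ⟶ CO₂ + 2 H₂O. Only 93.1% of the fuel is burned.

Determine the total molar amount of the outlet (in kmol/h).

2580 kmol/h

Stoichiometric O₂ = 1.5 × 596 = 894 kmol/h; O₂ fed = 894 × 1.914 = 1711 kmol/h.
Fuel reacted = 0.931 × 596 → ξ = 554.9 kmol/h.
Outlet (n = n₀ + ν ξ):
  CH₃OH: 596 − 1(554.9) = 41.12
  O₂: 1711 − 1.5(554.9) = 878.8
  CO₂: 0 + 1(554.9) = 554.9
  H₂O: 0 + 2(554.9) = 1110
Total out = 41.12 + 878.8 + 554.9 + 1110 = 2585 kmol/h.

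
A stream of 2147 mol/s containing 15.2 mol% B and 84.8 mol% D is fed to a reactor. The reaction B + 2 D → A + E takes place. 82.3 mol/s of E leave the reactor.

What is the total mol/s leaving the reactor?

2060 mol/s

For E: n = n₀ + 1ξ → 82.3 = 0 + 1ξ, giving ξ = 82.3 mol/s.
Outlet amounts (n = n₀ + ν ξ):
  B: 326.3 − 1(82.3) = 244
  D: 1821 − 2(82.3) = 1656
  A: 0 + 1(82.3) = 82.3
  E: 0 + 1(82.3) = 82.3
Total out = 244 + 1656 + 82.3 + 82.3 = 2065 mol/s.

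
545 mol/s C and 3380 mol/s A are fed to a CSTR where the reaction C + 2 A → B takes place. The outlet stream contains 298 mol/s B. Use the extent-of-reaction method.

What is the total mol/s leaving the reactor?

3330 mol/s

For B: n = n₀ + 1ξ → 298 = 0 + 1ξ, giving ξ = 298 mol/s.
Outlet amounts (n = n₀ + ν ξ):
  C: 545 − 1(298) = 247
  A: 3380 − 2(298) = 2784
  B: 0 + 1(298) = 298
Total out = 247 + 2784 + 298 = 3329 mol/s.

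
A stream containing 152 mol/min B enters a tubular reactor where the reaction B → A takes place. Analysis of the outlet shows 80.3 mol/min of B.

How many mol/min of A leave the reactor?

71.7 mol/min

For B: n = n₀ − 1ξ → 80.3 = 152 − 1ξ, giving ξ = 71.7 mol/min.
Outlet amounts (n = n₀ + ν ξ):
  B: 152 − 1(71.7) = 80.3
  A: 0 + 1(71.7) = 71.7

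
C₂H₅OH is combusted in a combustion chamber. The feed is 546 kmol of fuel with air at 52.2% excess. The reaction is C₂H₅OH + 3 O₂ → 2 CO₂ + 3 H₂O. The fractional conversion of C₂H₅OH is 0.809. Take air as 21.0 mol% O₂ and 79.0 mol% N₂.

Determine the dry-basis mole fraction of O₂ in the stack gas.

Stoichiometric O₂ = 3 × 546 = 1638 kmol; O₂ fed = 1638 × 1.522 = 2493 kmol.
N₂ fed = 2493 × 79/21 = 9379 kmol.
Fuel reacted = 0.809 × 546 → ξ = 441.7 kmol.
Outlet (n = n₀ + ν ξ):
  C₂H₅OH: 546 − 1(441.7) = 104.3
  O₂: 2493 − 3(441.7) = 1168
  N₂: 9379 (inert)
  CO₂: 0 + 2(441.7) = 883.4
  H₂O: 0 + 3(441.7) = 1325
Dry total = 11530 kmol; y_O₂ (dry) = 1168 / 11530 = 0.1013.

0.101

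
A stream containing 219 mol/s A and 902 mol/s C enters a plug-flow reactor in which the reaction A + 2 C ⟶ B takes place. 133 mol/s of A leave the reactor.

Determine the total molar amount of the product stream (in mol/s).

For A: n = n₀ − 1ξ → 133 = 219 − 1ξ, giving ξ = 86 mol/s.
Outlet amounts (n = n₀ + ν ξ):
  A: 219 − 1(86) = 133
  C: 902 − 2(86) = 730
  B: 0 + 1(86) = 86
Total out = 133 + 730 + 86 = 949 mol/s.

949 mol/s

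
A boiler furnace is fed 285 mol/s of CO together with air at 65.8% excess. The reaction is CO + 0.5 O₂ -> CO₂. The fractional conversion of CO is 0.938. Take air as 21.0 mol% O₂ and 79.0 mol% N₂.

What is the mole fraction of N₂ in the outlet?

Stoichiometric O₂ = 0.5 × 285 = 142.5 mol/s; O₂ fed = 142.5 × 1.658 = 236.3 mol/s.
N₂ fed = 236.3 × 79/21 = 888.8 mol/s.
Fuel reacted = 0.938 × 285 → ξ = 267.3 mol/s.
Outlet (n = n₀ + ν ξ):
  CO: 285 − 1(267.3) = 17.67
  O₂: 236.3 − 0.5(267.3) = 102.6
  N₂: 888.8 (inert)
  CO₂: 0 + 1(267.3) = 267.3
Total out = 1276 mol/s; y_N₂ = 888.8 / 1276 = 0.6963.

0.696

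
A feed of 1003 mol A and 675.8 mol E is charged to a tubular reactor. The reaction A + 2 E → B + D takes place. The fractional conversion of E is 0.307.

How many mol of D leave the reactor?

104 mol

E reacted = 0.307 × 675.8 = 207.5 mol; ν_E = −2, so ξ = 207.5/2 = 103.7 mol.
Outlet amounts (n = n₀ + ν ξ):
  A: 1003 − 1(103.7) = 899.3
  E: 675.8 − 2(103.7) = 468.3
  B: 0 + 1(103.7) = 103.7
  D: 0 + 1(103.7) = 103.7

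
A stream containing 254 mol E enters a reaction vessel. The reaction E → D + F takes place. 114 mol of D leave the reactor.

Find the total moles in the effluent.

For D: n = n₀ + 1ξ → 114 = 0 + 1ξ, giving ξ = 114 mol.
Outlet amounts (n = n₀ + ν ξ):
  E: 254 − 1(114) = 140
  D: 0 + 1(114) = 114
  F: 0 + 1(114) = 114
Total out = 140 + 114 + 114 = 368 mol.

368 mol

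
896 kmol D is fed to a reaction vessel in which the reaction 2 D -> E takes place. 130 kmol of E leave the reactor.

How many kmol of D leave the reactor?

For E: n = n₀ + 1ξ → 130 = 0 + 1ξ, giving ξ = 130 kmol.
Outlet amounts (n = n₀ + ν ξ):
  D: 896 − 2(130) = 636
  E: 0 + 1(130) = 130

636 kmol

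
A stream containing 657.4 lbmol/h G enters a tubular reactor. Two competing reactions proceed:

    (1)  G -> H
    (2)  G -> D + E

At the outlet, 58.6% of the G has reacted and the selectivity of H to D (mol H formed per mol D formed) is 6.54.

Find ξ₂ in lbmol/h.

Conversion of G: G consumed = 0.586 × 657.4 = 385.2 lbmol/h = 1ξ₁ + 1ξ₂.
Selectivity: 1ξ₁ / (1ξ₂) = 6.54 → ξ₁ = 6.54 ξ₂.
Substitute: (1·6.54 + 1) ξ₂ = 385.2 → ξ₂ = 51.09 lbmol/h, ξ₁ = 334.1 lbmol/h.
Outlet amounts (n = n₀ + Σ ν·ξ):
  G: 657.4 − 1(334.1) − 1(51.09) = 272.2
  H: 0 + 1(334.1) = 334.1
  D: 0 + 1(51.09) = 51.09
  E: 0 + 1(51.09) = 51.09

ξ₂ = 51.1 lbmol/h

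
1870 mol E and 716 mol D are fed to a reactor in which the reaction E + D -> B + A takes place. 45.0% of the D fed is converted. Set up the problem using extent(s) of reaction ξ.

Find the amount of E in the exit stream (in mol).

D reacted = 0.45 × 716 = 322.2 mol; ν_D = −1, so ξ = 322.2/1 = 322.2 mol.
Outlet amounts (n = n₀ + ν ξ):
  E: 1870 − 1(322.2) = 1548
  D: 716 − 1(322.2) = 393.8
  B: 0 + 1(322.2) = 322.2
  A: 0 + 1(322.2) = 322.2

1550 mol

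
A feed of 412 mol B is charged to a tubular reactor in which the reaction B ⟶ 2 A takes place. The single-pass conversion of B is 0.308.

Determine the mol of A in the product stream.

254 mol

B reacted = 0.308 × 412 = 126.9 mol; ν_B = −1, so ξ = 126.9/1 = 126.9 mol.
Outlet amounts (n = n₀ + ν ξ):
  B: 412 − 1(126.9) = 285.1
  A: 0 + 2(126.9) = 253.8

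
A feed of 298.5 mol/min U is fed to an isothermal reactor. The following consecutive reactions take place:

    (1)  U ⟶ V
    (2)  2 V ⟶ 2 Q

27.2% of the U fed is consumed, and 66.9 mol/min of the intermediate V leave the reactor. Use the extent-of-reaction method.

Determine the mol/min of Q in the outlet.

14.3 mol/min

Conversion of U: U consumed = 1ξ₁ = 0.272 × 298.5 → ξ₁ = 81.19 mol/min.
V balance: n_V = 0 + 1ξ₁ − 2ξ₂ = 66.9 → ξ₂ = (1·81.19 − 66.9)/2 = 7.146 mol/min.
Outlet amounts (n = n₀ + Σ ν·ξ):
  U: 298.5 − 1(81.19) = 217.3
  V: 0 + 1(81.19) − 2(7.146) = 66.9
  Q: 0 + 2(7.146) = 14.29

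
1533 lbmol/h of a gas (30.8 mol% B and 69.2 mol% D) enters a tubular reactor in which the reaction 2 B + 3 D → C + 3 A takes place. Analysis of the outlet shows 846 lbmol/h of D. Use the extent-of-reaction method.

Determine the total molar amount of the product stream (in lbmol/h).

For D: n = n₀ − 3ξ → 846 = 1061 − 3ξ, giving ξ = 71.61 lbmol/h.
Outlet amounts (n = n₀ + ν ξ):
  B: 472.2 − 2(71.61) = 328.9
  D: 1061 − 3(71.61) = 846
  C: 0 + 1(71.61) = 71.61
  A: 0 + 3(71.61) = 214.8
Total out = 328.9 + 846 + 71.61 + 214.8 = 1461 lbmol/h.

1460 lbmol/h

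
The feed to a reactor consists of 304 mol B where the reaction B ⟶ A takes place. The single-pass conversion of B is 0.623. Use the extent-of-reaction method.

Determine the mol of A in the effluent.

189 mol

B reacted = 0.623 × 304 = 189.4 mol; ν_B = −1, so ξ = 189.4/1 = 189.4 mol.
Outlet amounts (n = n₀ + ν ξ):
  B: 304 − 1(189.4) = 114.6
  A: 0 + 1(189.4) = 189.4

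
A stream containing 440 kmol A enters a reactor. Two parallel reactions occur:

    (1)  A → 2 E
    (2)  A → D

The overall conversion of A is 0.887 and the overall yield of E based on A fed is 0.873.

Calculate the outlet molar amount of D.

Yield of E: 2ξ₁ / 440 = 0.873 → ξ₁ = 192.1 kmol.
Conversion of A: 1ξ₁ + 1ξ₂ = 0.887 × 440 = 390.3 → ξ₂ = 198.2 kmol.
Outlet amounts (n = n₀ + Σ ν·ξ):
  A: 440 − 1(192.1) − 1(198.2) = 49.72
  E: 0 + 2(192.1) = 384.1
  D: 0 + 1(198.2) = 198.2

198 kmol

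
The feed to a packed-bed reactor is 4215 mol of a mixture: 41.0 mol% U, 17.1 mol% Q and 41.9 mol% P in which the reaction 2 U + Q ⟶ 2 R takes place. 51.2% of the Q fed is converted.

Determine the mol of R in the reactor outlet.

Q reacted = 0.512 × 720.8 = 369 mol; ν_Q = −1, so ξ = 369/1 = 369 mol.
Outlet amounts (n = n₀ + ν ξ):
  U: 1728 − 2(369) = 990.1
  Q: 720.8 − 1(369) = 351.7
  R: 0 + 2(369) = 738.1
  P: 1766 (inert)

738 mol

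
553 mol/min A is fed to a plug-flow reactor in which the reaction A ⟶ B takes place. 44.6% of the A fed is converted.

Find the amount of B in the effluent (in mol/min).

247 mol/min

A reacted = 0.446 × 553 = 246.6 mol/min; ν_A = −1, so ξ = 246.6/1 = 246.6 mol/min.
Outlet amounts (n = n₀ + ν ξ):
  A: 553 − 1(246.6) = 306.4
  B: 0 + 1(246.6) = 246.6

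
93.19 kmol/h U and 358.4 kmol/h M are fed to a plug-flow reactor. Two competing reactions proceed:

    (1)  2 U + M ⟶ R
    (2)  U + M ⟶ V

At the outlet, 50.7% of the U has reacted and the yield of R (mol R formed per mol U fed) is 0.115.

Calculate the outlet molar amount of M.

322 kmol/h

Yield of R: 1ξ₁ / 93.19 = 0.115 → ξ₁ = 10.72 kmol/h.
Conversion of U: 2ξ₁ + 1ξ₂ = 0.507 × 93.19 = 47.25 → ξ₂ = 25.81 kmol/h.
Outlet amounts (n = n₀ + Σ ν·ξ):
  U: 93.19 − 2(10.72) − 1(25.81) = 45.94
  M: 358.4 − 1(10.72) − 1(25.81) = 321.9
  R: 0 + 1(10.72) = 10.72
  V: 0 + 1(25.81) = 25.81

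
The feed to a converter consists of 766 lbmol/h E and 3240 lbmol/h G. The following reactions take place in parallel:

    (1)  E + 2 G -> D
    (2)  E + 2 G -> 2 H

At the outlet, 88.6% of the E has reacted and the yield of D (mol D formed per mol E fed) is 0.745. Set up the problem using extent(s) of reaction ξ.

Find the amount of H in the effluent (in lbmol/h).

216 lbmol/h

Yield of D: 1ξ₁ / 766 = 0.745 → ξ₁ = 570.7 lbmol/h.
Conversion of E: 1ξ₁ + 1ξ₂ = 0.886 × 766 = 678.7 → ξ₂ = 108 lbmol/h.
Outlet amounts (n = n₀ + Σ ν·ξ):
  E: 766 − 1(570.7) − 1(108) = 87.32
  G: 3240 − 2(570.7) − 2(108) = 1883
  D: 0 + 1(570.7) = 570.7
  H: 0 + 2(108) = 216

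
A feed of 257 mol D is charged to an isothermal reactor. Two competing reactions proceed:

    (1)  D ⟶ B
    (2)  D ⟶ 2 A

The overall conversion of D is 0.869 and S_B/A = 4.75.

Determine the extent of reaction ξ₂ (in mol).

ξ₂ = 21.3 mol

Conversion of D: D consumed = 0.869 × 257 = 223.3 mol = 1ξ₁ + 1ξ₂.
Selectivity: 1ξ₁ / (2ξ₂) = 4.75 → ξ₁ = 9.5 ξ₂.
Substitute: (1·9.5 + 1) ξ₂ = 223.3 → ξ₂ = 21.27 mol, ξ₁ = 202.1 mol.
Outlet amounts (n = n₀ + Σ ν·ξ):
  D: 257 − 1(202.1) − 1(21.27) = 33.67
  B: 0 + 1(202.1) = 202.1
  A: 0 + 2(21.27) = 42.54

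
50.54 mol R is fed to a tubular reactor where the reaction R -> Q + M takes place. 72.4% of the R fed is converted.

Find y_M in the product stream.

R reacted = 0.724 × 50.54 = 36.59 mol; ν_R = −1, so ξ = 36.59/1 = 36.59 mol.
Outlet amounts (n = n₀ + ν ξ):
  R: 50.54 − 1(36.59) = 13.95
  Q: 0 + 1(36.59) = 36.59
  M: 0 + 1(36.59) = 36.59
Total out = 87.13 mol; y_M = 36.59 / 87.13 = 0.42.

0.42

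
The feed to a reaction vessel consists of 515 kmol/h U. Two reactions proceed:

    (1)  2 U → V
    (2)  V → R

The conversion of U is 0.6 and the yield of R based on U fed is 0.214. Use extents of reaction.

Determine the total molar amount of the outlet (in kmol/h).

360 kmol/h

Conversion of U: U consumed = 2ξ₁ = 0.6 × 515 → ξ₁ = 154.5 kmol/h.
Yield of R: 1ξ₂ / 515 = 0.214 → ξ₂ = 110.2 kmol/h.
Outlet amounts (n = n₀ + Σ ν·ξ):
  U: 515 − 2(154.5) = 206
  V: 0 + 1(154.5) − 1(110.2) = 44.29
  R: 0 + 1(110.2) = 110.2
Total out = 206 + 44.29 + 110.2 = 360.5 kmol/h.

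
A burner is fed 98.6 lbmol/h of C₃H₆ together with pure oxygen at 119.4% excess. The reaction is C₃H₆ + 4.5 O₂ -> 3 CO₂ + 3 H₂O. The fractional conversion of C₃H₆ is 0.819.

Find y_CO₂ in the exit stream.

Stoichiometric O₂ = 4.5 × 98.6 = 443.7 lbmol/h; O₂ fed = 443.7 × 2.194 = 973.5 lbmol/h.
Fuel reacted = 0.819 × 98.6 → ξ = 80.75 lbmol/h.
Outlet (n = n₀ + ν ξ):
  C₃H₆: 98.6 − 1(80.75) = 17.85
  O₂: 973.5 − 4.5(80.75) = 610.1
  CO₂: 0 + 3(80.75) = 242.3
  H₂O: 0 + 3(80.75) = 242.3
Total out = 1112 lbmol/h; y_CO₂ = 242.3 / 1112 = 0.2178.

0.218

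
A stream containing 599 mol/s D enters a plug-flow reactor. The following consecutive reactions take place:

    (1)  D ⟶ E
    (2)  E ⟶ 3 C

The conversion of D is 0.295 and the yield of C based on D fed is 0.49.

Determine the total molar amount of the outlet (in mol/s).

795 mol/s

Conversion of D: D consumed = 1ξ₁ = 0.295 × 599 → ξ₁ = 176.7 mol/s.
Yield of C: 3ξ₂ / 599 = 0.49 → ξ₂ = 97.84 mol/s.
Outlet amounts (n = n₀ + Σ ν·ξ):
  D: 599 − 1(176.7) = 422.3
  E: 0 + 1(176.7) − 1(97.84) = 78.87
  C: 0 + 3(97.84) = 293.5
Total out = 422.3 + 78.87 + 293.5 = 794.7 mol/s.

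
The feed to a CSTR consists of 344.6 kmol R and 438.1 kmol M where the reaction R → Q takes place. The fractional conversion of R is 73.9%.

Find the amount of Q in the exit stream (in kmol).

R reacted = 0.739 × 344.6 = 254.7 kmol; ν_R = −1, so ξ = 254.7/1 = 254.7 kmol.
Outlet amounts (n = n₀ + ν ξ):
  R: 344.6 − 1(254.7) = 89.94
  Q: 0 + 1(254.7) = 254.7
  M: 438.1 (inert)

255 kmol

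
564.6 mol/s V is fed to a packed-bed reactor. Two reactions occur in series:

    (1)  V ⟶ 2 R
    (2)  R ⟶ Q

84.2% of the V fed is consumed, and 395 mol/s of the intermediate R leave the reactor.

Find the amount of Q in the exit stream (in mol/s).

556 mol/s

Conversion of V: V consumed = 1ξ₁ = 0.842 × 564.6 → ξ₁ = 475.4 mol/s.
R balance: n_R = 0 + 2ξ₁ − 1ξ₂ = 395 → ξ₂ = (2·475.4 − 395)/1 = 555.8 mol/s.
Outlet amounts (n = n₀ + Σ ν·ξ):
  V: 564.6 − 1(475.4) = 89.21
  R: 0 + 2(475.4) − 1(555.8) = 395
  Q: 0 + 1(555.8) = 555.8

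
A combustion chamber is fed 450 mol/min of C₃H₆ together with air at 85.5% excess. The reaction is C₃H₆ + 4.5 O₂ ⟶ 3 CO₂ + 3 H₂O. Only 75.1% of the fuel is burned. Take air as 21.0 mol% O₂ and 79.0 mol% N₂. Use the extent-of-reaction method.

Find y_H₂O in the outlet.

0.0548

Stoichiometric O₂ = 4.5 × 450 = 2025 mol/min; O₂ fed = 2025 × 1.855 = 3756 mol/min.
N₂ fed = 3756 × 79/21 = 14130 mol/min.
Fuel reacted = 0.751 × 450 → ξ = 337.9 mol/min.
Outlet (n = n₀ + ν ξ):
  C₃H₆: 450 − 1(337.9) = 112.1
  O₂: 3756 − 4.5(337.9) = 2236
  N₂: 14130 (inert)
  CO₂: 0 + 3(337.9) = 1014
  H₂O: 0 + 3(337.9) = 1014
Total out = 18510 mol/min; y_H₂O = 1014 / 18510 = 0.05478.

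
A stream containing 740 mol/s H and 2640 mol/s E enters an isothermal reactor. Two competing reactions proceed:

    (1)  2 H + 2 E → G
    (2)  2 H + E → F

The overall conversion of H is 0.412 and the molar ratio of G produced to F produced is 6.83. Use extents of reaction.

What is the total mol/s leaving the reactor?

Conversion of H: H consumed = 0.412 × 740 = 304.9 mol/s = 2ξ₁ + 2ξ₂.
Selectivity: 1ξ₁ / (1ξ₂) = 6.83 → ξ₁ = 6.83 ξ₂.
Substitute: (2·6.83 + 2) ξ₂ = 304.9 → ξ₂ = 19.47 mol/s, ξ₁ = 133 mol/s.
Outlet amounts (n = n₀ + Σ ν·ξ):
  H: 740 − 2(133) − 2(19.47) = 435.1
  E: 2640 − 2(133) − 1(19.47) = 2355
  G: 0 + 1(133) = 133
  F: 0 + 1(19.47) = 19.47
Total out = 435.1 + 2355 + 133 + 19.47 = 2942 mol/s.

2940 mol/s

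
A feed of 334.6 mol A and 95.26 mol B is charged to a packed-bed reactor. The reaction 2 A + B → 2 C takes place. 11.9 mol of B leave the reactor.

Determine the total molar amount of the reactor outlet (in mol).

346 mol

For B: n = n₀ − 1ξ → 11.9 = 95.26 − 1ξ, giving ξ = 83.36 mol.
Outlet amounts (n = n₀ + ν ξ):
  A: 334.6 − 2(83.36) = 167.9
  B: 95.26 − 1(83.36) = 11.9
  C: 0 + 2(83.36) = 166.7
Total out = 167.9 + 11.9 + 166.7 = 346.5 mol.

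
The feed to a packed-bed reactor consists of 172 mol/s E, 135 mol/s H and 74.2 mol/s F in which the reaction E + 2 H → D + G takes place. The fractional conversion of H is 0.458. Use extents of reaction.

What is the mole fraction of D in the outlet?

H reacted = 0.458 × 135 = 61.83 mol/s; ν_H = −2, so ξ = 61.83/2 = 30.92 mol/s.
Outlet amounts (n = n₀ + ν ξ):
  E: 172 − 1(30.92) = 141.1
  H: 135 − 2(30.92) = 73.17
  D: 0 + 1(30.92) = 30.92
  G: 0 + 1(30.92) = 30.92
  F: 74.2 (inert)
Total out = 350.3 mol/s; y_D = 30.92 / 350.3 = 0.08826.

0.0883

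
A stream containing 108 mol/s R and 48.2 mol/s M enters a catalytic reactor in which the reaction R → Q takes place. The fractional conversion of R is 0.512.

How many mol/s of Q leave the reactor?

R reacted = 0.512 × 108 = 55.3 mol/s; ν_R = −1, so ξ = 55.3/1 = 55.3 mol/s.
Outlet amounts (n = n₀ + ν ξ):
  R: 108 − 1(55.3) = 52.7
  Q: 0 + 1(55.3) = 55.3
  M: 48.2 (inert)

55.3 mol/s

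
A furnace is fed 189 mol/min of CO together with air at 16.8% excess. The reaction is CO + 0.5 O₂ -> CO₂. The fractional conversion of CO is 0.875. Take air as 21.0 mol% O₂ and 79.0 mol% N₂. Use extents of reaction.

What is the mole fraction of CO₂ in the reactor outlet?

0.262

Stoichiometric O₂ = 0.5 × 189 = 94.5 mol/min; O₂ fed = 94.5 × 1.168 = 110.4 mol/min.
N₂ fed = 110.4 × 79/21 = 415.2 mol/min.
Fuel reacted = 0.875 × 189 → ξ = 165.4 mol/min.
Outlet (n = n₀ + ν ξ):
  CO: 189 − 1(165.4) = 23.62
  O₂: 110.4 − 0.5(165.4) = 27.69
  N₂: 415.2 (inert)
  CO₂: 0 + 1(165.4) = 165.4
Total out = 631.9 mol/min; y_CO₂ = 165.4 / 631.9 = 0.2617.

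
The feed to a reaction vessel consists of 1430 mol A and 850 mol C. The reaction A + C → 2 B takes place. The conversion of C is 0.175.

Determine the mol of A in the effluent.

C reacted = 0.175 × 850 = 148.8 mol; ν_C = −1, so ξ = 148.8/1 = 148.8 mol.
Outlet amounts (n = n₀ + ν ξ):
  A: 1430 − 1(148.8) = 1281
  C: 850 − 1(148.8) = 701.2
  B: 0 + 2(148.8) = 297.5

1280 mol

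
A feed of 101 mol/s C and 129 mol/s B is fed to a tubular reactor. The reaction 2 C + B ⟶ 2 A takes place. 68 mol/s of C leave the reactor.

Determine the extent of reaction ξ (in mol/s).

ξ = 16.5 mol/s

For C: n = n₀ − 2ξ → 68 = 101 − 2ξ, giving ξ = 16.5 mol/s.
Outlet amounts (n = n₀ + ν ξ):
  C: 101 − 2(16.5) = 68
  B: 129 − 1(16.5) = 112.5
  A: 0 + 2(16.5) = 33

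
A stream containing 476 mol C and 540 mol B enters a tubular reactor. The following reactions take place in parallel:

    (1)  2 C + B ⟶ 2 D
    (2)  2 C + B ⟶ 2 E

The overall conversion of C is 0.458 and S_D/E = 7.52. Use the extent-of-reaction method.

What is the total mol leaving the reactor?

Conversion of C: C consumed = 0.458 × 476 = 218 mol = 2ξ₁ + 2ξ₂.
Selectivity: 2ξ₁ / (2ξ₂) = 7.52 → ξ₁ = 7.52 ξ₂.
Substitute: (2·7.52 + 2) ξ₂ = 218 → ξ₂ = 12.79 mol, ξ₁ = 96.21 mol.
Outlet amounts (n = n₀ + Σ ν·ξ):
  C: 476 − 2(96.21) − 2(12.79) = 258
  B: 540 − 1(96.21) − 1(12.79) = 431
  D: 0 + 2(96.21) = 192.4
  E: 0 + 2(12.79) = 25.59
Total out = 258 + 431 + 192.4 + 25.59 = 907 mol.

907 mol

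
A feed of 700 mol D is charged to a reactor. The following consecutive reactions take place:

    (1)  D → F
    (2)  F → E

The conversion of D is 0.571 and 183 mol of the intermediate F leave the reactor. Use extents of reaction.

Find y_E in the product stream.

0.31

Conversion of D: D consumed = 1ξ₁ = 0.571 × 700 → ξ₁ = 399.7 mol.
F balance: n_F = 0 + 1ξ₁ − 1ξ₂ = 183 → ξ₂ = (1·399.7 − 183)/1 = 216.7 mol.
Outlet amounts (n = n₀ + Σ ν·ξ):
  D: 700 − 1(399.7) = 300.3
  F: 0 + 1(399.7) − 1(216.7) = 183
  E: 0 + 1(216.7) = 216.7
Total out = 700 mol; y_E = 216.7 / 700 = 0.3096.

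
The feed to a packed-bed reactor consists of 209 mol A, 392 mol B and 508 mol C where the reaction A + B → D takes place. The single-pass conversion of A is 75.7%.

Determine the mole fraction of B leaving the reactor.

A reacted = 0.757 × 209 = 158.2 mol; ν_A = −1, so ξ = 158.2/1 = 158.2 mol.
Outlet amounts (n = n₀ + ν ξ):
  A: 209 − 1(158.2) = 50.79
  B: 392 − 1(158.2) = 233.8
  D: 0 + 1(158.2) = 158.2
  C: 508 (inert)
Total out = 950.8 mol; y_B = 233.8 / 950.8 = 0.2459.

0.246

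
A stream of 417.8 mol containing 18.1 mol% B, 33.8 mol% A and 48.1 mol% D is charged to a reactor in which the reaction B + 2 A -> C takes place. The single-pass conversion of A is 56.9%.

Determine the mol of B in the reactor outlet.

35.4 mol

A reacted = 0.569 × 141.2 = 80.35 mol; ν_A = −2, so ξ = 80.35/2 = 40.18 mol.
Outlet amounts (n = n₀ + ν ξ):
  B: 75.62 − 1(40.18) = 35.45
  A: 141.2 − 2(40.18) = 60.86
  C: 0 + 1(40.18) = 40.18
  D: 201 (inert)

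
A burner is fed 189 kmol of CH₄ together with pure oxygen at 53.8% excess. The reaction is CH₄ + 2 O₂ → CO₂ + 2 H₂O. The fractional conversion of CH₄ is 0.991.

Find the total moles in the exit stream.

Stoichiometric O₂ = 2 × 189 = 378 kmol; O₂ fed = 378 × 1.538 = 581.4 kmol.
Fuel reacted = 0.991 × 189 → ξ = 187.3 kmol.
Outlet (n = n₀ + ν ξ):
  CH₄: 189 − 1(187.3) = 1.701
  O₂: 581.4 − 2(187.3) = 206.8
  CO₂: 0 + 1(187.3) = 187.3
  H₂O: 0 + 2(187.3) = 374.6
Total out = 1.701 + 206.8 + 187.3 + 374.6 = 770.4 kmol.

770 kmol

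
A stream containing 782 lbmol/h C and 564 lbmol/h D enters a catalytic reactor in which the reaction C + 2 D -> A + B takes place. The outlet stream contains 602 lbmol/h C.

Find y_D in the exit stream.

For C: n = n₀ − 1ξ → 602 = 782 − 1ξ, giving ξ = 180 lbmol/h.
Outlet amounts (n = n₀ + ν ξ):
  C: 782 − 1(180) = 602
  D: 564 − 2(180) = 204
  A: 0 + 1(180) = 180
  B: 0 + 1(180) = 180
Total out = 1166 lbmol/h; y_D = 204 / 1166 = 0.175.

0.175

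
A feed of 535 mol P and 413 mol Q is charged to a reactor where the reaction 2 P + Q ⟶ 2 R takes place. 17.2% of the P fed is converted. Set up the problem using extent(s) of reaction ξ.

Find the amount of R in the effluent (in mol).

92 mol

P reacted = 0.172 × 535 = 92.02 mol; ν_P = −2, so ξ = 92.02/2 = 46.01 mol.
Outlet amounts (n = n₀ + ν ξ):
  P: 535 − 2(46.01) = 443
  Q: 413 − 1(46.01) = 367
  R: 0 + 2(46.01) = 92.02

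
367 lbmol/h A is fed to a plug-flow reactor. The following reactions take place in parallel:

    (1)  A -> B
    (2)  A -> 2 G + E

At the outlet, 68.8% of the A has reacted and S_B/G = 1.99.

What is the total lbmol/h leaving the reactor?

Conversion of A: A consumed = 0.688 × 367 = 252.5 lbmol/h = 1ξ₁ + 1ξ₂.
Selectivity: 1ξ₁ / (2ξ₂) = 1.99 → ξ₁ = 3.98 ξ₂.
Substitute: (1·3.98 + 1) ξ₂ = 252.5 → ξ₂ = 50.7 lbmol/h, ξ₁ = 201.8 lbmol/h.
Outlet amounts (n = n₀ + Σ ν·ξ):
  A: 367 − 1(201.8) − 1(50.7) = 114.5
  B: 0 + 1(201.8) = 201.8
  G: 0 + 2(50.7) = 101.4
  E: 0 + 1(50.7) = 50.7
Total out = 114.5 + 201.8 + 101.4 + 50.7 = 468.4 lbmol/h.

468 lbmol/h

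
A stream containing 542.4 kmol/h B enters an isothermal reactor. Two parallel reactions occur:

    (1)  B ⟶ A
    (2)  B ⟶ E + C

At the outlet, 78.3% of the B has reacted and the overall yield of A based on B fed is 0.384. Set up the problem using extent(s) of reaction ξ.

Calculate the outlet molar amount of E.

216 kmol/h

Yield of A: 1ξ₁ / 542.4 = 0.384 → ξ₁ = 208.3 kmol/h.
Conversion of B: 1ξ₁ + 1ξ₂ = 0.783 × 542.4 = 424.7 → ξ₂ = 216.4 kmol/h.
Outlet amounts (n = n₀ + Σ ν·ξ):
  B: 542.4 − 1(208.3) − 1(216.4) = 117.7
  A: 0 + 1(208.3) = 208.3
  E: 0 + 1(216.4) = 216.4
  C: 0 + 1(216.4) = 216.4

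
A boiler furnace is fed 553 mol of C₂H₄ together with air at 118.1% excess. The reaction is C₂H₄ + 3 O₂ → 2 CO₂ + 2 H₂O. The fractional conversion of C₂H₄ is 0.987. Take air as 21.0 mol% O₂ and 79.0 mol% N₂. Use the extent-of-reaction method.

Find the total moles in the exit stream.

Stoichiometric O₂ = 3 × 553 = 1659 mol; O₂ fed = 1659 × 2.181 = 3618 mol.
N₂ fed = 3618 × 79/21 = 13610 mol.
Fuel reacted = 0.987 × 553 → ξ = 545.8 mol.
Outlet (n = n₀ + ν ξ):
  C₂H₄: 553 − 1(545.8) = 7.189
  O₂: 3618 − 3(545.8) = 1981
  N₂: 13610 (inert)
  CO₂: 0 + 2(545.8) = 1092
  H₂O: 0 + 2(545.8) = 1092
Total out = 7.189 + 1981 + 13610 + 1092 + 1092 = 17780 mol.

17800 mol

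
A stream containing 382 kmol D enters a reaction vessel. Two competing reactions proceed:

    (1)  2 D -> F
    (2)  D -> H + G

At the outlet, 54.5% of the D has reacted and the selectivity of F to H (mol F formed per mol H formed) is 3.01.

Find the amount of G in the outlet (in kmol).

29.7 kmol

Conversion of D: D consumed = 0.545 × 382 = 208.2 kmol = 2ξ₁ + 1ξ₂.
Selectivity: 1ξ₁ / (1ξ₂) = 3.01 → ξ₁ = 3.01 ξ₂.
Substitute: (2·3.01 + 1) ξ₂ = 208.2 → ξ₂ = 29.66 kmol, ξ₁ = 89.27 kmol.
Outlet amounts (n = n₀ + Σ ν·ξ):
  D: 382 − 2(89.27) − 1(29.66) = 173.8
  F: 0 + 1(89.27) = 89.27
  H: 0 + 1(29.66) = 29.66
  G: 0 + 1(29.66) = 29.66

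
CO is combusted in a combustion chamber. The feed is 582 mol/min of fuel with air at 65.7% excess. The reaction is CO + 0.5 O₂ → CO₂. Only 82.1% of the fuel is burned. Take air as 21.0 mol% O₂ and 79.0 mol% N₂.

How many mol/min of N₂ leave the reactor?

1810 mol/min

Stoichiometric O₂ = 0.5 × 582 = 291 mol/min; O₂ fed = 291 × 1.657 = 482.2 mol/min.
N₂ fed = 482.2 × 79/21 = 1814 mol/min.
Fuel reacted = 0.821 × 582 → ξ = 477.8 mol/min.
Outlet (n = n₀ + ν ξ):
  CO: 582 − 1(477.8) = 104.2
  O₂: 482.2 − 0.5(477.8) = 243.3
  N₂: 1814 (inert)
  CO₂: 0 + 1(477.8) = 477.8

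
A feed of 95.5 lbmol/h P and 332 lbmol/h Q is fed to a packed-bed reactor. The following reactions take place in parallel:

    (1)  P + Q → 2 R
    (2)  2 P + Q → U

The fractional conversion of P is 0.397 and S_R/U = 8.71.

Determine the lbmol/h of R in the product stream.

Conversion of P: P consumed = 0.397 × 95.5 = 37.91 lbmol/h = 1ξ₁ + 2ξ₂.
Selectivity: 2ξ₁ / (1ξ₂) = 8.71 → ξ₁ = 4.355 ξ₂.
Substitute: (1·4.355 + 2) ξ₂ = 37.91 → ξ₂ = 5.966 lbmol/h, ξ₁ = 25.98 lbmol/h.
Outlet amounts (n = n₀ + Σ ν·ξ):
  P: 95.5 − 1(25.98) − 2(5.966) = 57.59
  Q: 332 − 1(25.98) − 1(5.966) = 300.1
  R: 0 + 2(25.98) = 51.96
  U: 0 + 1(5.966) = 5.966

52 lbmol/h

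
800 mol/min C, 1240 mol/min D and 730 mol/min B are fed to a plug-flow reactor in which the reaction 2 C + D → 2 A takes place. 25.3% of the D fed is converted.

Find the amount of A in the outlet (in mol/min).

D reacted = 0.253 × 1240 = 313.7 mol/min; ν_D = −1, so ξ = 313.7/1 = 313.7 mol/min.
Outlet amounts (n = n₀ + ν ξ):
  C: 800 − 2(313.7) = 172.6
  D: 1240 − 1(313.7) = 926.3
  A: 0 + 2(313.7) = 627.4
  B: 730 (inert)

627 mol/min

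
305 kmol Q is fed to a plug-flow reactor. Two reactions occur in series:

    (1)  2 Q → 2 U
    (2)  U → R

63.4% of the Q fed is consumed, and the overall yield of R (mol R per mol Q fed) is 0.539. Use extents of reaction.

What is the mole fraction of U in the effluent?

Conversion of Q: Q consumed = 2ξ₁ = 0.634 × 305 → ξ₁ = 96.69 kmol.
Yield of R: 1ξ₂ / 305 = 0.539 → ξ₂ = 164.4 kmol.
Outlet amounts (n = n₀ + Σ ν·ξ):
  Q: 305 − 2(96.69) = 111.6
  U: 0 + 2(96.69) − 1(164.4) = 28.97
  R: 0 + 1(164.4) = 164.4
Total out = 305 kmol; y_U = 28.97 / 305 = 0.095.

0.095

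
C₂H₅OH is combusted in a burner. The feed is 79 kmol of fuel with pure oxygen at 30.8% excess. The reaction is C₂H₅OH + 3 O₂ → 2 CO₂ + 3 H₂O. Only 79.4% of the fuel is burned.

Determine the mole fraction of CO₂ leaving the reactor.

0.278

Stoichiometric O₂ = 3 × 79 = 237 kmol; O₂ fed = 237 × 1.308 = 310 kmol.
Fuel reacted = 0.794 × 79 → ξ = 62.73 kmol.
Outlet (n = n₀ + ν ξ):
  C₂H₅OH: 79 − 1(62.73) = 16.27
  O₂: 310 − 3(62.73) = 121.8
  CO₂: 0 + 2(62.73) = 125.5
  H₂O: 0 + 3(62.73) = 188.2
Total out = 451.7 kmol; y_CO₂ = 125.5 / 451.7 = 0.2777.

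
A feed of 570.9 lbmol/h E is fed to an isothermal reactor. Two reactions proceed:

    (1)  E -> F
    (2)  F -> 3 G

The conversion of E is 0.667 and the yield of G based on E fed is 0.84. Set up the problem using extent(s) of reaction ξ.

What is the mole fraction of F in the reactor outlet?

Conversion of E: E consumed = 1ξ₁ = 0.667 × 570.9 → ξ₁ = 380.8 lbmol/h.
Yield of G: 3ξ₂ / 570.9 = 0.84 → ξ₂ = 159.9 lbmol/h.
Outlet amounts (n = n₀ + Σ ν·ξ):
  E: 570.9 − 1(380.8) = 190.1
  F: 0 + 1(380.8) − 1(159.9) = 220.9
  G: 0 + 3(159.9) = 479.6
Total out = 890.6 lbmol/h; y_F = 220.9 / 890.6 = 0.2481.

0.248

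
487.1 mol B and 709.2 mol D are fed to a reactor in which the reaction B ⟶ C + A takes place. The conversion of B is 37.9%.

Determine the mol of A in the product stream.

B reacted = 0.379 × 487.1 = 184.6 mol; ν_B = −1, so ξ = 184.6/1 = 184.6 mol.
Outlet amounts (n = n₀ + ν ξ):
  B: 487.1 − 1(184.6) = 302.5
  C: 0 + 1(184.6) = 184.6
  A: 0 + 1(184.6) = 184.6
  D: 709.2 (inert)

185 mol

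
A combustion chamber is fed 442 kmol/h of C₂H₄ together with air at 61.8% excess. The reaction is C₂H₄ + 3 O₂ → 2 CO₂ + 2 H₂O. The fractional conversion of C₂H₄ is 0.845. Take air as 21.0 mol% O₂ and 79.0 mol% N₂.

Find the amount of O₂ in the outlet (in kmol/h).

1020 kmol/h

Stoichiometric O₂ = 3 × 442 = 1326 kmol/h; O₂ fed = 1326 × 1.618 = 2145 kmol/h.
N₂ fed = 2145 × 79/21 = 8071 kmol/h.
Fuel reacted = 0.845 × 442 → ξ = 373.5 kmol/h.
Outlet (n = n₀ + ν ξ):
  C₂H₄: 442 − 1(373.5) = 68.51
  O₂: 2145 − 3(373.5) = 1025
  N₂: 8071 (inert)
  CO₂: 0 + 2(373.5) = 747
  H₂O: 0 + 2(373.5) = 747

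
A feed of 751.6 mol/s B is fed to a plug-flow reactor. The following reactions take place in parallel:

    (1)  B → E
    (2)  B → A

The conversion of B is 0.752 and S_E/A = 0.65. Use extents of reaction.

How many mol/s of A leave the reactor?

Conversion of B: B consumed = 0.752 × 751.6 = 565.2 mol/s = 1ξ₁ + 1ξ₂.
Selectivity: 1ξ₁ / (1ξ₂) = 0.65 → ξ₁ = 0.65 ξ₂.
Substitute: (1·0.65 + 1) ξ₂ = 565.2 → ξ₂ = 342.5 mol/s, ξ₁ = 222.7 mol/s.
Outlet amounts (n = n₀ + Σ ν·ξ):
  B: 751.6 − 1(222.7) − 1(342.5) = 186.4
  E: 0 + 1(222.7) = 222.7
  A: 0 + 1(342.5) = 342.5

343 mol/s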